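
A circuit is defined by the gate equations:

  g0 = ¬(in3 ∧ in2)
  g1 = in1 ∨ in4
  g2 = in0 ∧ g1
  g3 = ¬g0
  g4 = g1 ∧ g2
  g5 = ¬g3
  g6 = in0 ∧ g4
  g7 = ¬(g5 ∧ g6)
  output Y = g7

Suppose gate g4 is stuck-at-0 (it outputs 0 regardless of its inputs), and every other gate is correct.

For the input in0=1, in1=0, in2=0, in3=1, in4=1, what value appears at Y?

Propagate with g4 forced: g0=1, g1=1, g2=1, g3=0, g4=0 [stuck-at-0], g5=1, g6=0, g7=1.
So Y = 1. (Without the fault it would be 0.)

1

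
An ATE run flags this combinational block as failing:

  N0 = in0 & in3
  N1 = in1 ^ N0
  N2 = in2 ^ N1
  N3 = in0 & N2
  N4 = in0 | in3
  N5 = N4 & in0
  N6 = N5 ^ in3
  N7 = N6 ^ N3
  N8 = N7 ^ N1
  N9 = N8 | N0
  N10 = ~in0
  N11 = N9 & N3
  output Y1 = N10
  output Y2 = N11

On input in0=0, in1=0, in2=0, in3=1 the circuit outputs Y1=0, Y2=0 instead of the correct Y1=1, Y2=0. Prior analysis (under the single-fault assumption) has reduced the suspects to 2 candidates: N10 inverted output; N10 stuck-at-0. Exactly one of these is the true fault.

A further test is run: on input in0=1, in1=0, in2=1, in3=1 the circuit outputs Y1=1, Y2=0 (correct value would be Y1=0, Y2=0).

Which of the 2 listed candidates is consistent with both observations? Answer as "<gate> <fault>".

N10 inverted output

Evaluate each candidate on input in0=1, in1=0, in2=1, in3=1:
  N10 inverted output: N0=1, N1=1, N2=0, N3=0, N4=1, N5=1, N6=0, N7=0, N8=1, N9=1, N10=1 [inverted output], N11=0 → Y1=1, Y2=0 — matches
  N10 stuck-at-0: N0=1, N1=1, N2=0, N3=0, N4=1, N5=1, N6=0, N7=0, N8=1, N9=1, N10=0 [stuck-at-0], N11=0 → Y1=0, Y2=0 — eliminated
Only N10 inverted output reproduces the observed Y1=1, Y2=0.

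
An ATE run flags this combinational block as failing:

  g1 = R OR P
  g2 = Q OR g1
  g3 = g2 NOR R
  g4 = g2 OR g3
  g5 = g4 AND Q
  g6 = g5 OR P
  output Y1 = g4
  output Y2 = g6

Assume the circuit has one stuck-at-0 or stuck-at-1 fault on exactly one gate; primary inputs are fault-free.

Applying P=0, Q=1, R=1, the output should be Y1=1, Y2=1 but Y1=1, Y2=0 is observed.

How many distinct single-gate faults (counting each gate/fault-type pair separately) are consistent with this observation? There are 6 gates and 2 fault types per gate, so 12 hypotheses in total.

Fault-free: g1=1, g2=1, g3=0, g4=1, g5=1, g6=1 → Y1=1, Y2=1. Observed Y1=1, Y2=0.
  g1 stuck-at-0: output Y1=1, Y2=1 ✗
  g1 stuck-at-1: output Y1=1, Y2=1 ✗
  g2 stuck-at-0: output Y1=0, Y2=0 ✗
  g2 stuck-at-1: output Y1=1, Y2=1 ✗
  g3 stuck-at-0: output Y1=1, Y2=1 ✗
  g3 stuck-at-1: output Y1=1, Y2=1 ✗
  g4 stuck-at-0: output Y1=0, Y2=0 ✗
  g4 stuck-at-1: output Y1=1, Y2=1 ✗
  g5 stuck-at-0: output Y1=1, Y2=0 ✓
  g5 stuck-at-1: output Y1=1, Y2=1 ✗
  g6 stuck-at-0: output Y1=1, Y2=0 ✓
  g6 stuck-at-1: output Y1=1, Y2=1 ✗
Consistent faults: {g5 stuck-at-0, g6 stuck-at-0} — 2 in all.

2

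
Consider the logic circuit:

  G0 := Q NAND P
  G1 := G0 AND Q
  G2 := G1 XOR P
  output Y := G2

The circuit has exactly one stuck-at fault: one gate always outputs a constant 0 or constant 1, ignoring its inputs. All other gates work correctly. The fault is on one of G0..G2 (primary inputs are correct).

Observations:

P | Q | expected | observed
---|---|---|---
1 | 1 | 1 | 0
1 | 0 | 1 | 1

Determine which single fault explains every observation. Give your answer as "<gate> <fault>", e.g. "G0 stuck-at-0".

Fault-free values for test 1 (P=1, Q=1): G0=0, G1=0, G2=1, giving Y=1. Observed 0.
Test 1: faults giving observed 0 are {G0 stuck-at-1, G1 stuck-at-1, G2 stuck-at-0}.
Test 2 (P=1, Q=0): fault-free G0=1, G1=0, G2=1 → 1; observed 1. Eliminates G1 stuck-at-1, G2 stuck-at-0.
Only G0 stuck-at-1 is consistent with every test.

G0 stuck-at-1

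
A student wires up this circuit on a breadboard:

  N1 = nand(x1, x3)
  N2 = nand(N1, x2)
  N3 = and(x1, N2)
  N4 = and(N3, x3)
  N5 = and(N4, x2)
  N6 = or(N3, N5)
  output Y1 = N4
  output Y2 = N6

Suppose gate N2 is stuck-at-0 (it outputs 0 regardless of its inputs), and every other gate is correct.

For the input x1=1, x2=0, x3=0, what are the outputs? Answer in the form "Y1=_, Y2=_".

Propagate with N2 forced: N1=1, N2=0 [stuck-at-0], N3=0, N4=0, N5=0, N6=0.
So the outputs are Y1=0, Y2=0. (Without the fault they would be Y1=0, Y2=1.)

Y1=0, Y2=0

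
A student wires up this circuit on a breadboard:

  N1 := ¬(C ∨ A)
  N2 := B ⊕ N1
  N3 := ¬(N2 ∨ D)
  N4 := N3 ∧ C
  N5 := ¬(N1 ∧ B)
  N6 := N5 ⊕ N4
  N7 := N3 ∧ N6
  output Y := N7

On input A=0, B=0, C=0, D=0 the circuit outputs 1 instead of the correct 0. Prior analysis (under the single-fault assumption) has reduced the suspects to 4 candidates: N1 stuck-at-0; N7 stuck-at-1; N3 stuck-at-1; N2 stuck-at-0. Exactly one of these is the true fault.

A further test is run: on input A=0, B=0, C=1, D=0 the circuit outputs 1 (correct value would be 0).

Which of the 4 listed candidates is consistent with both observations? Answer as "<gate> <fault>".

Evaluate each candidate on input A=0, B=0, C=1, D=0:
  N1 stuck-at-0: N1=0 [stuck-at-0], N2=0, N3=1, N4=1, N5=1, N6=0, N7=0 → 0 — eliminated
  N7 stuck-at-1: N1=0, N2=0, N3=1, N4=1, N5=1, N6=0, N7=1 [stuck-at-1] → 1 — matches
  N3 stuck-at-1: N1=0, N2=0, N3=1 [stuck-at-1], N4=1, N5=1, N6=0, N7=0 → 0 — eliminated
  N2 stuck-at-0: N1=0, N2=0 [stuck-at-0], N3=1, N4=1, N5=1, N6=0, N7=0 → 0 — eliminated
Only N7 stuck-at-1 reproduces the observed 1.

N7 stuck-at-1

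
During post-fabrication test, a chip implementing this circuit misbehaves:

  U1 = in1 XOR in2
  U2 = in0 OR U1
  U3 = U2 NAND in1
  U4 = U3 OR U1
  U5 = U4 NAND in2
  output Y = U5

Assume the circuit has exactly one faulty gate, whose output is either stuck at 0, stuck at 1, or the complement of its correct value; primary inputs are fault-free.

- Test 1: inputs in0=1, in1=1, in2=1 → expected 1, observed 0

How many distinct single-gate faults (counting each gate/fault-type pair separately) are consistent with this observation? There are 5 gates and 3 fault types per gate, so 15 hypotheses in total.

Fault-free: U1=0, U2=1, U3=0, U4=0, U5=1 → 1. Observed 0.
  U1: stuck-at-1, inverted output ✓; others ✗
  U2: stuck-at-0, inverted output ✓; others ✗
  U3: stuck-at-1, inverted output ✓; others ✗
  U4: stuck-at-1, inverted output ✓; others ✗
  U5: stuck-at-0, inverted output ✓; others ✗
Consistent faults: {U1 stuck-at-1, U1 inverted output, U2 stuck-at-0, U2 inverted output, U3 stuck-at-1, U3 inverted output, U4 stuck-at-1, U4 inverted output, U5 stuck-at-0, U5 inverted output} — 10 in all.

10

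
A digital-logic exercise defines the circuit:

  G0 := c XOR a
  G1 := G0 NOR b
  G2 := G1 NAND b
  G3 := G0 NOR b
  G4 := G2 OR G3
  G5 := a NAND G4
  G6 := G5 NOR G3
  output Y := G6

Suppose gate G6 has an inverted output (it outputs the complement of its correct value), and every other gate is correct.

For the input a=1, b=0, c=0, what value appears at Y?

0

Propagate with G6 forced: G0=1, G1=0, G2=1, G3=0, G4=1, G5=0, G6=0 [inverted output].
So Y = 0. (Without the fault it would be 1.)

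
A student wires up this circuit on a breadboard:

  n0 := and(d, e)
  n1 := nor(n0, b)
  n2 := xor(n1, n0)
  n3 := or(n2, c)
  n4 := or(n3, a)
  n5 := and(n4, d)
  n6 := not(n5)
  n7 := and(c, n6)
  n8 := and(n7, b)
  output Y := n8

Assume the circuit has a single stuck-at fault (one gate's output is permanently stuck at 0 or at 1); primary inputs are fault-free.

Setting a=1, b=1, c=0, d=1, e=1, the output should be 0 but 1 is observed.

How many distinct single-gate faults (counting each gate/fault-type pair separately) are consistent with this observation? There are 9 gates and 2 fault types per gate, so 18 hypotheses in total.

Fault-free: n0=1, n1=0, n2=1, n3=1, n4=1, n5=1, n6=0, n7=0, n8=0 → 0. Observed 1.
  n0: none of the 2 fault types match ✗
  n1: none of the 2 fault types match ✗
  n2: none of the 2 fault types match ✗
  n3: none of the 2 fault types match ✗
  n4: none of the 2 fault types match ✗
  n5: none of the 2 fault types match ✗
  n6: none of the 2 fault types match ✗
  n7: stuck-at-1 ✓; others ✗
  n8: stuck-at-1 ✓; others ✗
Consistent faults: {n7 stuck-at-1, n8 stuck-at-1} — 2 in all.

2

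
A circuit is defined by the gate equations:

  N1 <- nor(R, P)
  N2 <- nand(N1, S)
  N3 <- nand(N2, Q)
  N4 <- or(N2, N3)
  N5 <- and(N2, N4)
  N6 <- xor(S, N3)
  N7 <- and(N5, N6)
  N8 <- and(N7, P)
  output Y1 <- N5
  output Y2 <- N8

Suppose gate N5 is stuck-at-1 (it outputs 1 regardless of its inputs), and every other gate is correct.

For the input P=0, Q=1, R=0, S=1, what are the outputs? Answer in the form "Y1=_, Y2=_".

Y1=1, Y2=0

Propagate with N5 forced: N1=1, N2=0, N3=1, N4=1, N5=1 [stuck-at-1], N6=0, N7=0, N8=0.
So the outputs are Y1=1, Y2=0. (Without the fault they would be Y1=0, Y2=0.)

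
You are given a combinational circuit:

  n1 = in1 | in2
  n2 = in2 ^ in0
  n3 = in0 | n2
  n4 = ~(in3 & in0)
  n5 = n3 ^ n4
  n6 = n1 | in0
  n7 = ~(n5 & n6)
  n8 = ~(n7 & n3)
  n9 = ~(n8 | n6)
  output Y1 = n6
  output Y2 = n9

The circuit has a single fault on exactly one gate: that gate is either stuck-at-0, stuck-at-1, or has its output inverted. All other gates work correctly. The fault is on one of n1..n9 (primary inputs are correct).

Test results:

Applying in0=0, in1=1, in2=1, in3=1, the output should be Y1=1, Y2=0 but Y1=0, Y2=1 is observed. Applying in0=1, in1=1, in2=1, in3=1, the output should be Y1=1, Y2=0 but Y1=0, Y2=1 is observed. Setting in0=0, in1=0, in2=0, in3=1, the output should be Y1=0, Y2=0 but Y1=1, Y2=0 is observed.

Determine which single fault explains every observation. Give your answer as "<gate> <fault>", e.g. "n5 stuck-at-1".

Fault-free values for test 1 (in0=0, in1=1, in2=1, in3=1): n1=1, n2=1, n3=1, n4=1, n5=0, n6=1, n7=1, n8=0, n9=0, giving Y1=1, Y2=0. Observed Y1=0, Y2=1.
Test 1: faults giving observed Y1=0, Y2=1 are {n1 stuck-at-0, n1 inverted output, n6 stuck-at-0, n6 inverted output}.
Test 2 (in0=1, in1=1, in2=1, in3=1): fault-free n1=1, n2=0, n3=1, n4=0, n5=1, n6=1, n7=0, n8=1, n9=0 → Y1=1, Y2=0; observed Y1=0, Y2=1. Eliminates n1 stuck-at-0, n1 inverted output.
Test 3 (in0=0, in1=0, in2=0, in3=1): fault-free n1=0, n2=0, n3=0, n4=1, n5=1, n6=0, n7=1, n8=1, n9=0 → Y1=0, Y2=0; observed Y1=1, Y2=0. Eliminates n6 stuck-at-0.
Only n6 inverted output is consistent with every test.

n6 inverted output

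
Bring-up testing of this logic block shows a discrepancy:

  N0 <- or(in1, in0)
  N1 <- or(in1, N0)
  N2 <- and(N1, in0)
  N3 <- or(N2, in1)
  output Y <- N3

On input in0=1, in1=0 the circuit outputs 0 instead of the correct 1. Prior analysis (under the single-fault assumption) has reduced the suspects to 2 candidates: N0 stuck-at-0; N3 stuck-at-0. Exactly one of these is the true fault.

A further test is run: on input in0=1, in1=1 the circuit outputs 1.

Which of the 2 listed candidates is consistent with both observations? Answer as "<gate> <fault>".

N0 stuck-at-0

Evaluate each candidate on input in0=1, in1=1:
  N0 stuck-at-0: N0=0 [stuck-at-0], N1=1, N2=1, N3=1 → 1 — matches
  N3 stuck-at-0: N0=1, N1=1, N2=1, N3=0 [stuck-at-0] → 0 — eliminated
Only N0 stuck-at-0 reproduces the observed 1.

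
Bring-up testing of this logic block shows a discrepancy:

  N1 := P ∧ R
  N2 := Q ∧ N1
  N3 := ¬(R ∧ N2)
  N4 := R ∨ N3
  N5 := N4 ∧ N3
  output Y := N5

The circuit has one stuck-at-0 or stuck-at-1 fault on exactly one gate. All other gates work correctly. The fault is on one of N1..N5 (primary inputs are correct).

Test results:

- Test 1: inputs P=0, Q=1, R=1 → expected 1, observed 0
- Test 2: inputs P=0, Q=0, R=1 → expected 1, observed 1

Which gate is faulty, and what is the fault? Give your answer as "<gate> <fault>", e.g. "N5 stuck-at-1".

N1 stuck-at-1

Fault-free values for test 1 (P=0, Q=1, R=1): N1=0, N2=0, N3=1, N4=1, N5=1, giving Y=1. Observed 0.
Test 1: faults giving observed 0 are {N1 stuck-at-1, N2 stuck-at-1, N3 stuck-at-0, N4 stuck-at-0, N5 stuck-at-0}.
Test 2 (P=0, Q=0, R=1): fault-free N1=0, N2=0, N3=1, N4=1, N5=1 → 1; observed 1. Eliminates N2 stuck-at-1, N3 stuck-at-0, N4 stuck-at-0, N5 stuck-at-0.
Only N1 stuck-at-1 is consistent with every test.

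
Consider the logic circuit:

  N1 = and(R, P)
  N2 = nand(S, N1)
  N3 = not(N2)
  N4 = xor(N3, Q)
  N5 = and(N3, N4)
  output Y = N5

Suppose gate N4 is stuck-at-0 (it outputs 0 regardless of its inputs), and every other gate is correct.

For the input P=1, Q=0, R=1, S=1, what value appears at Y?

0

Propagate with N4 forced: N1=1, N2=0, N3=1, N4=0 [stuck-at-0], N5=0.
So Y = 0. (Without the fault it would be 1.)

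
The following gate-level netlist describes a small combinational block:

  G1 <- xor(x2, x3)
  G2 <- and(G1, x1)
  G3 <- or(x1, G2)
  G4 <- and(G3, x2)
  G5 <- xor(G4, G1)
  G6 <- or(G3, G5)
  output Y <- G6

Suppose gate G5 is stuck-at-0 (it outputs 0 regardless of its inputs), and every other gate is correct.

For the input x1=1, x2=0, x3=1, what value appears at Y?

1

Propagate with G5 forced: G1=1, G2=1, G3=1, G4=0, G5=0 [stuck-at-0], G6=1.
So Y = 1. (Same as the fault-free value — the fault is masked on this input.)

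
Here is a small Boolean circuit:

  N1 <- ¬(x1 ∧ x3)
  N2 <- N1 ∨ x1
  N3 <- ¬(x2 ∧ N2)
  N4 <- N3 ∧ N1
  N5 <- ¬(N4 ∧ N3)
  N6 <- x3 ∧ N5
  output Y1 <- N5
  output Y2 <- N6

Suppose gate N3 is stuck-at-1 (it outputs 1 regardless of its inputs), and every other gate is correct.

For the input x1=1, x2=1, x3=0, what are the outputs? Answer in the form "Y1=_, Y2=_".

Propagate with N3 forced: N1=1, N2=1, N3=1 [stuck-at-1], N4=1, N5=0, N6=0.
So the outputs are Y1=0, Y2=0. (Without the fault they would be Y1=1, Y2=0.)

Y1=0, Y2=0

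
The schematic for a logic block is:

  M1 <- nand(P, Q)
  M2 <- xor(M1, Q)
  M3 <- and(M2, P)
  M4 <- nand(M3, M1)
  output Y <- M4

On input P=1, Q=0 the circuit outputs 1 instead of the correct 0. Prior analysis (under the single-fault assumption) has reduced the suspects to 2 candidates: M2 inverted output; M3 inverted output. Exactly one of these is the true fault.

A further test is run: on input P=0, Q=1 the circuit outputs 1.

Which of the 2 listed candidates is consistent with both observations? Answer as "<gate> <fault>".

Evaluate each candidate on input P=0, Q=1:
  M2 inverted output: M1=1, M2=1 [inverted output], M3=0, M4=1 → 1 — matches
  M3 inverted output: M1=1, M2=0, M3=1 [inverted output], M4=0 → 0 — eliminated
Only M2 inverted output reproduces the observed 1.

M2 inverted output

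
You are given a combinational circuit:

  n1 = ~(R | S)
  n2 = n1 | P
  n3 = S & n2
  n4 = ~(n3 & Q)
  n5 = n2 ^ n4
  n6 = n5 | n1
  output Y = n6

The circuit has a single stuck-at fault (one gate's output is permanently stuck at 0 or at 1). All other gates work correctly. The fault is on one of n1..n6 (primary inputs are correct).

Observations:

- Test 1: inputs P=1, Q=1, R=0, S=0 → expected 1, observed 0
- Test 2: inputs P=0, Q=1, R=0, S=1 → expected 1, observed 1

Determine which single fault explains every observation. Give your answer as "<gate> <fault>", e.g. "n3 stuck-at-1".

n1 stuck-at-0

Fault-free values for test 1 (P=1, Q=1, R=0, S=0): n1=1, n2=1, n3=0, n4=1, n5=0, n6=1, giving Y=1. Observed 0.
Test 1: faults giving observed 0 are {n1 stuck-at-0, n6 stuck-at-0}.
Test 2 (P=0, Q=1, R=0, S=1): fault-free n1=0, n2=0, n3=0, n4=1, n5=1, n6=1 → 1; observed 1. Eliminates n6 stuck-at-0.
Only n1 stuck-at-0 is consistent with every test.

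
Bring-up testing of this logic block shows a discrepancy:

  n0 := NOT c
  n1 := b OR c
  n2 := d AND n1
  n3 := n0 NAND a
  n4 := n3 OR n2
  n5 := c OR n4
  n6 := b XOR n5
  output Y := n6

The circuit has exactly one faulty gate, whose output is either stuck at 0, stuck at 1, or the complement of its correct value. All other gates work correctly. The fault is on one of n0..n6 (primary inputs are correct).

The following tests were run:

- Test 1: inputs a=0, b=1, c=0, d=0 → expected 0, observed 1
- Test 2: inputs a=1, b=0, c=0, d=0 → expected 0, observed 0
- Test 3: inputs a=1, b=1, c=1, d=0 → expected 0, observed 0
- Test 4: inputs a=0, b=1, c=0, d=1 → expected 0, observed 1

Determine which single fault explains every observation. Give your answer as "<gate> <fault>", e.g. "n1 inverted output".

n4 stuck-at-0

Fault-free values for test 1 (a=0, b=1, c=0, d=0): n0=1, n1=1, n2=0, n3=1, n4=1, n5=1, n6=0, giving Y=0. Observed 1.
Test 1: faults giving observed 1 are {n3 stuck-at-0, n3 inverted output, n4 stuck-at-0, n4 inverted output, n5 stuck-at-0, n5 inverted output, n6 stuck-at-1, n6 inverted output}.
Test 2 (a=1, b=0, c=0, d=0): fault-free n0=1, n1=0, n2=0, n3=0, n4=0, n5=0, n6=0 → 0; observed 0. Eliminates n3 inverted output, n4 inverted output, n5 inverted output, n6 stuck-at-1, n6 inverted output.
Test 3 (a=1, b=1, c=1, d=0): fault-free n0=0, n1=1, n2=0, n3=1, n4=1, n5=1, n6=0 → 0; observed 0. Eliminates n5 stuck-at-0.
Test 4 (a=0, b=1, c=0, d=1): fault-free n0=1, n1=1, n2=1, n3=1, n4=1, n5=1, n6=0 → 0; observed 1. Eliminates n3 stuck-at-0.
Only n4 stuck-at-0 is consistent with every test.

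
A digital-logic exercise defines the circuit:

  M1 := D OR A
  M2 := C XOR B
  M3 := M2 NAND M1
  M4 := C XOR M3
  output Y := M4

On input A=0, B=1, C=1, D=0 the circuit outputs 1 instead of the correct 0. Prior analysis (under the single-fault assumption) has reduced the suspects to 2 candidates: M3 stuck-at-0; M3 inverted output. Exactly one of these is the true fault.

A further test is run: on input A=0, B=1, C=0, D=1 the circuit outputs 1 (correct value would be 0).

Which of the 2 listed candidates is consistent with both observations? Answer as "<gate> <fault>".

M3 inverted output

Evaluate each candidate on input A=0, B=1, C=0, D=1:
  M3 stuck-at-0: M1=1, M2=1, M3=0 [stuck-at-0], M4=0 → 0 — eliminated
  M3 inverted output: M1=1, M2=1, M3=1 [inverted output], M4=1 → 1 — matches
Only M3 inverted output reproduces the observed 1.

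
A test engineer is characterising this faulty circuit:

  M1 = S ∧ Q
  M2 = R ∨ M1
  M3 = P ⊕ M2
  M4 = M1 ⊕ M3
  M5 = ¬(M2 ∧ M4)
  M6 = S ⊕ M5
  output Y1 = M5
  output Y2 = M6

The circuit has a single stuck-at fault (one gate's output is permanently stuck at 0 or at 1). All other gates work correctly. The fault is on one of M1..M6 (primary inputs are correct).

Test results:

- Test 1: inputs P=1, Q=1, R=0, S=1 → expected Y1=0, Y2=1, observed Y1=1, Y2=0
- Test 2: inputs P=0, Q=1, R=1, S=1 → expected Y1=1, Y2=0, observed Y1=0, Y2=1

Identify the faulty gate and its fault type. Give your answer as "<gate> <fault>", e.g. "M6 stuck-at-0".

M1 stuck-at-0

Fault-free values for test 1 (P=1, Q=1, R=0, S=1): M1=1, M2=1, M3=0, M4=1, M5=0, M6=1, giving Y1=0, Y2=1. Observed Y1=1, Y2=0.
Test 1: faults giving observed Y1=1, Y2=0 are {M1 stuck-at-0, M2 stuck-at-0, M3 stuck-at-1, M4 stuck-at-0, M5 stuck-at-1}.
Test 2 (P=0, Q=1, R=1, S=1): fault-free M1=1, M2=1, M3=1, M4=0, M5=1, M6=0 → Y1=1, Y2=0; observed Y1=0, Y2=1. Eliminates M2 stuck-at-0, M3 stuck-at-1, M4 stuck-at-0, M5 stuck-at-1.
Only M1 stuck-at-0 is consistent with every test.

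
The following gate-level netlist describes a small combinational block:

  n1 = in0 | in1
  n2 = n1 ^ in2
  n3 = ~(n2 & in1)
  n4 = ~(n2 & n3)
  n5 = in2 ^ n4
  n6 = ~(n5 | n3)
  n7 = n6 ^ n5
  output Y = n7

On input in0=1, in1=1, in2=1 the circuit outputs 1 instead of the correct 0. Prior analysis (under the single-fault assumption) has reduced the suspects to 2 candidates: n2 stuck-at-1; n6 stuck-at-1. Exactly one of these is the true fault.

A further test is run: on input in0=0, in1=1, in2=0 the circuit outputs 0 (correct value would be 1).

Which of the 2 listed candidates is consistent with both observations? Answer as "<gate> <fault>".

Evaluate each candidate on input in0=0, in1=1, in2=0:
  n2 stuck-at-1: n1=1, n2=1 [stuck-at-1], n3=0, n4=1, n5=1, n6=0, n7=1 → 1 — eliminated
  n6 stuck-at-1: n1=1, n2=1, n3=0, n4=1, n5=1, n6=1 [stuck-at-1], n7=0 → 0 — matches
Only n6 stuck-at-1 reproduces the observed 0.

n6 stuck-at-1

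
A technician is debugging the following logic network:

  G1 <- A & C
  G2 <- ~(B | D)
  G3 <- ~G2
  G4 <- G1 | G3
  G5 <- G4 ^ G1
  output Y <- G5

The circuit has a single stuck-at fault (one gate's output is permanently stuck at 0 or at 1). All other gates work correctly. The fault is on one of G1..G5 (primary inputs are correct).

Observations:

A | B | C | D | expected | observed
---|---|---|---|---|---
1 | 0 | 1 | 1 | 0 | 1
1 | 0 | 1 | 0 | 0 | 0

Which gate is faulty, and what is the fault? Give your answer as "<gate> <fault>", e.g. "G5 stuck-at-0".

G1 stuck-at-0

Fault-free values for test 1 (A=1, B=0, C=1, D=1): G1=1, G2=0, G3=1, G4=1, G5=0, giving Y=0. Observed 1.
Test 1: faults giving observed 1 are {G1 stuck-at-0, G4 stuck-at-0, G5 stuck-at-1}.
Test 2 (A=1, B=0, C=1, D=0): fault-free G1=1, G2=1, G3=0, G4=1, G5=0 → 0; observed 0. Eliminates G4 stuck-at-0, G5 stuck-at-1.
Only G1 stuck-at-0 is consistent with every test.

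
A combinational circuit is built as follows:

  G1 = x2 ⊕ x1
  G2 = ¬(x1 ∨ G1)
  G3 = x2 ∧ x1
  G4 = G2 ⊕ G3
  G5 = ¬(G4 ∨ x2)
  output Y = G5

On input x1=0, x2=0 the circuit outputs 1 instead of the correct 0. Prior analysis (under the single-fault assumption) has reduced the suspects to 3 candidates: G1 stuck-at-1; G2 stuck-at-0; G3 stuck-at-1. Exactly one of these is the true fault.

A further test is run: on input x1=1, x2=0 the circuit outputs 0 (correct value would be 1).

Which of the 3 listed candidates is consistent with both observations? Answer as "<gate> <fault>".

Evaluate each candidate on input x1=1, x2=0:
  G1 stuck-at-1: G1=1 [stuck-at-1], G2=0, G3=0, G4=0, G5=1 → 1 — eliminated
  G2 stuck-at-0: G1=1, G2=0 [stuck-at-0], G3=0, G4=0, G5=1 → 1 — eliminated
  G3 stuck-at-1: G1=1, G2=0, G3=1 [stuck-at-1], G4=1, G5=0 → 0 — matches
Only G3 stuck-at-1 reproduces the observed 0.

G3 stuck-at-1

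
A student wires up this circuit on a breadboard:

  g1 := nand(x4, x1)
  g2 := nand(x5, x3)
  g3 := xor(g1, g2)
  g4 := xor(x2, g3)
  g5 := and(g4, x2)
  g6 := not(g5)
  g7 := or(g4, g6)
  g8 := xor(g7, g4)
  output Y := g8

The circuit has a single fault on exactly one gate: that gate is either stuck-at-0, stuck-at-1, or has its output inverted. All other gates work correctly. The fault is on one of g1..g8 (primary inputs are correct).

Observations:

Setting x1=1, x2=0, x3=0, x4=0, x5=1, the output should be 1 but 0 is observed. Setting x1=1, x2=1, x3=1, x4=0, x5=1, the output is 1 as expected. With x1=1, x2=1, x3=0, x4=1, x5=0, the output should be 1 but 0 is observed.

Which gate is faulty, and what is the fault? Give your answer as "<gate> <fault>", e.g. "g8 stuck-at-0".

Fault-free values for test 1 (x1=1, x2=0, x3=0, x4=0, x5=1): g1=1, g2=1, g3=0, g4=0, g5=0, g6=1, g7=1, g8=1, giving Y=1. Observed 0.
Test 1: faults giving observed 0 are {g1 stuck-at-0, g1 inverted output, g2 stuck-at-0, g2 inverted output, g3 stuck-at-1, g3 inverted output, g4 stuck-at-1, g4 inverted output, g5 stuck-at-1, g5 inverted output, g6 stuck-at-0, g6 inverted output, g7 stuck-at-0, g7 inverted output, g8 stuck-at-0, g8 inverted output}.
Test 2 (x1=1, x2=1, x3=1, x4=0, x5=1): fault-free g1=1, g2=0, g3=1, g4=0, g5=0, g6=1, g7=1, g8=1 → 1; observed 1. Eliminates g1 stuck-at-0, g1 inverted output, g2 inverted output, g3 inverted output, g4 stuck-at-1, g4 inverted output, g5 stuck-at-1, g5 inverted output, g6 stuck-at-0, g6 inverted output, g7 stuck-at-0, g7 inverted output, g8 stuck-at-0, g8 inverted output.
Test 3 (x1=1, x2=1, x3=0, x4=1, x5=0): fault-free g1=0, g2=1, g3=1, g4=0, g5=0, g6=1, g7=1, g8=1 → 1; observed 0. Eliminates g3 stuck-at-1.
Only g2 stuck-at-0 is consistent with every test.

g2 stuck-at-0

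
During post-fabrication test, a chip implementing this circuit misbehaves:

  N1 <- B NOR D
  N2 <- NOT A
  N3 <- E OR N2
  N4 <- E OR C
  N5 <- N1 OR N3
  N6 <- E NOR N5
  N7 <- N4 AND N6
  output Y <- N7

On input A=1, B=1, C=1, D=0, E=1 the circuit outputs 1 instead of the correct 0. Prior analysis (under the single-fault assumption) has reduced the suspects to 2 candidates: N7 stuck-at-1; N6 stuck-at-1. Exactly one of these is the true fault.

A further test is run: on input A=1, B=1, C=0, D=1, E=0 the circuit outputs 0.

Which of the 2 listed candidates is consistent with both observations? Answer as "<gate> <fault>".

Evaluate each candidate on input A=1, B=1, C=0, D=1, E=0:
  N7 stuck-at-1: N1=0, N2=0, N3=0, N4=0, N5=0, N6=1, N7=1 [stuck-at-1] → 1 — eliminated
  N6 stuck-at-1: N1=0, N2=0, N3=0, N4=0, N5=0, N6=1 [stuck-at-1], N7=0 → 0 — matches
Only N6 stuck-at-1 reproduces the observed 0.

N6 stuck-at-1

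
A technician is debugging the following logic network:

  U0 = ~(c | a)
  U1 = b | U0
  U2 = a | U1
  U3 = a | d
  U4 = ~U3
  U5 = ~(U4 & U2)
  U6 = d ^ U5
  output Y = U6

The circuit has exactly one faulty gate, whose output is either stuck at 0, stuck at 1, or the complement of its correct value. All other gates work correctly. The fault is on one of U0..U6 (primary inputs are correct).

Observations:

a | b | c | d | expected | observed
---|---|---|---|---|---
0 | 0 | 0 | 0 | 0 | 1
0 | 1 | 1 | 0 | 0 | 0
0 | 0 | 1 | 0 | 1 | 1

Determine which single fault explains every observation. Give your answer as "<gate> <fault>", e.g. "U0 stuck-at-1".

Fault-free values for test 1 (a=0, b=0, c=0, d=0): U0=1, U1=1, U2=1, U3=0, U4=1, U5=0, U6=0, giving Y=0. Observed 1.
Test 1: faults giving observed 1 are {U0 stuck-at-0, U0 inverted output, U1 stuck-at-0, U1 inverted output, U2 stuck-at-0, U2 inverted output, U3 stuck-at-1, U3 inverted output, U4 stuck-at-0, U4 inverted output, U5 stuck-at-1, U5 inverted output, U6 stuck-at-1, U6 inverted output}.
Test 2 (a=0, b=1, c=1, d=0): fault-free U0=0, U1=1, U2=1, U3=0, U4=1, U5=0, U6=0 → 0; observed 0. Eliminates U1 stuck-at-0, U1 inverted output, U2 stuck-at-0, U2 inverted output, U3 stuck-at-1, U3 inverted output, U4 stuck-at-0, U4 inverted output, U5 stuck-at-1, U5 inverted output, U6 stuck-at-1, U6 inverted output.
Test 3 (a=0, b=0, c=1, d=0): fault-free U0=0, U1=0, U2=0, U3=0, U4=1, U5=1, U6=1 → 1; observed 1. Eliminates U0 inverted output.
Only U0 stuck-at-0 is consistent with every test.

U0 stuck-at-0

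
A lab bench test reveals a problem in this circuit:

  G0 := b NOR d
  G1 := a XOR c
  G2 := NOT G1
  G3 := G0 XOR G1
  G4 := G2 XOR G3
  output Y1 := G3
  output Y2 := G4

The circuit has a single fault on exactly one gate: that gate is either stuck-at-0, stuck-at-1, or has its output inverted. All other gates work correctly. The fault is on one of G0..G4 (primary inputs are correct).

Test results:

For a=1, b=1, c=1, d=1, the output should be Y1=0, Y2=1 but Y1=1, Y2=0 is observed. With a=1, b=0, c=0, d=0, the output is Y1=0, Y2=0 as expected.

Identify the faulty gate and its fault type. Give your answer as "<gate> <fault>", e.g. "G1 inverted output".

Fault-free values for test 1 (a=1, b=1, c=1, d=1): G0=0, G1=0, G2=1, G3=0, G4=1, giving Y1=0, Y2=1. Observed Y1=1, Y2=0.
Test 1: faults giving observed Y1=1, Y2=0 are {G0 stuck-at-1, G0 inverted output, G3 stuck-at-1, G3 inverted output}.
Test 2 (a=1, b=0, c=0, d=0): fault-free G0=1, G1=1, G2=0, G3=0, G4=0 → Y1=0, Y2=0; observed Y1=0, Y2=0. Eliminates G0 inverted output, G3 stuck-at-1, G3 inverted output.
Only G0 stuck-at-1 is consistent with every test.

G0 stuck-at-1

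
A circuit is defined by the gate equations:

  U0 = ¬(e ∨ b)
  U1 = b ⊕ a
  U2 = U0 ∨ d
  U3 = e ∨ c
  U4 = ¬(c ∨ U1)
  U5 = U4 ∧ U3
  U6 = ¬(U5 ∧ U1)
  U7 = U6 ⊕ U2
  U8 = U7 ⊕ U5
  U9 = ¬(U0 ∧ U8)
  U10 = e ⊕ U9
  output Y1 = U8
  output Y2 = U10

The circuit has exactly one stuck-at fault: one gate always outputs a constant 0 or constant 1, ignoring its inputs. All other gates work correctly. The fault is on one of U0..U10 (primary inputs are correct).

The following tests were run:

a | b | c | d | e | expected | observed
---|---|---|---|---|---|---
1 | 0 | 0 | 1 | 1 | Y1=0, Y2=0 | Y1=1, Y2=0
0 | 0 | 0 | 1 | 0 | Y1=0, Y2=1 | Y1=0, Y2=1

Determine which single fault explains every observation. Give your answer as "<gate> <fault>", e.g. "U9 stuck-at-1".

U1 stuck-at-0

Fault-free values for test 1 (a=1, b=0, c=0, d=1, e=1): U0=0, U1=1, U2=1, U3=1, U4=0, U5=0, U6=1, U7=0, U8=0, U9=1, U10=0, giving Y1=0, Y2=0. Observed Y1=1, Y2=0.
Test 1: faults giving observed Y1=1, Y2=0 are {U1 stuck-at-0, U2 stuck-at-0, U6 stuck-at-0, U7 stuck-at-1, U8 stuck-at-1}.
Test 2 (a=0, b=0, c=0, d=1, e=0): fault-free U0=1, U1=0, U2=1, U3=0, U4=1, U5=0, U6=1, U7=0, U8=0, U9=1, U10=1 → Y1=0, Y2=1; observed Y1=0, Y2=1. Eliminates U2 stuck-at-0, U6 stuck-at-0, U7 stuck-at-1, U8 stuck-at-1.
Only U1 stuck-at-0 is consistent with every test.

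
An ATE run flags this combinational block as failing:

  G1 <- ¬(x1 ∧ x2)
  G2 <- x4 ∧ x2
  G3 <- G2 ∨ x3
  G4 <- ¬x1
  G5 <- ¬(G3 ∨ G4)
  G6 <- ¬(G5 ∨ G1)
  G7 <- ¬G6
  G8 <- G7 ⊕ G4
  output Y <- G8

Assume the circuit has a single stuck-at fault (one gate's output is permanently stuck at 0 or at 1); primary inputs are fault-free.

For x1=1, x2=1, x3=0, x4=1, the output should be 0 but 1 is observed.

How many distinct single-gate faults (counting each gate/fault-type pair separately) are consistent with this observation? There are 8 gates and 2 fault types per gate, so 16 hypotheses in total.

Fault-free: G1=0, G2=1, G3=1, G4=0, G5=0, G6=1, G7=0, G8=0 → 0. Observed 1.
  G1: stuck-at-1 ✓; others ✗
  G2: stuck-at-0 ✓; others ✗
  G3: stuck-at-0 ✓; others ✗
  G4: stuck-at-1 ✓; others ✗
  G5: stuck-at-1 ✓; others ✗
  G6: stuck-at-0 ✓; others ✗
  G7: stuck-at-1 ✓; others ✗
  G8: stuck-at-1 ✓; others ✗
Consistent faults: {G1 stuck-at-1, G2 stuck-at-0, G3 stuck-at-0, G4 stuck-at-1, G5 stuck-at-1, G6 stuck-at-0, G7 stuck-at-1, G8 stuck-at-1} — 8 in all.

8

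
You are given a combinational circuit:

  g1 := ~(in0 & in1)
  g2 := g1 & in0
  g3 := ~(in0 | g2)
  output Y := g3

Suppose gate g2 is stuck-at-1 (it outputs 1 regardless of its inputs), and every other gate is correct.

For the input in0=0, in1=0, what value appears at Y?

Propagate with g2 forced: g1=1, g2=1 [stuck-at-1], g3=0.
So Y = 0. (Without the fault it would be 1.)

0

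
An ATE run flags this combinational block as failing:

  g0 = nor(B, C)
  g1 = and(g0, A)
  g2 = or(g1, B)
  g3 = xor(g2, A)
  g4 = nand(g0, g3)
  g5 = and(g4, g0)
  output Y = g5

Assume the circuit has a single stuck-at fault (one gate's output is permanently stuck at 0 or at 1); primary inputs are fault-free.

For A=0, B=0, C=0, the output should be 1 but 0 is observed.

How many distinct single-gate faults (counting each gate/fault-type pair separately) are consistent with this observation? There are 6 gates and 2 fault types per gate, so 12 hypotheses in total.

6

Fault-free: g0=1, g1=0, g2=0, g3=0, g4=1, g5=1 → 1. Observed 0.
  g0 stuck-at-0: output 0 ✓
  g0 stuck-at-1: output 1 ✗
  g1 stuck-at-0: output 1 ✗
  g1 stuck-at-1: output 0 ✓
  g2 stuck-at-0: output 1 ✗
  g2 stuck-at-1: output 0 ✓
  g3 stuck-at-0: output 1 ✗
  g3 stuck-at-1: output 0 ✓
  g4 stuck-at-0: output 0 ✓
  g4 stuck-at-1: output 1 ✗
  g5 stuck-at-0: output 0 ✓
  g5 stuck-at-1: output 1 ✗
Consistent faults: {g0 stuck-at-0, g1 stuck-at-1, g2 stuck-at-1, g3 stuck-at-1, g4 stuck-at-0, g5 stuck-at-0} — 6 in all.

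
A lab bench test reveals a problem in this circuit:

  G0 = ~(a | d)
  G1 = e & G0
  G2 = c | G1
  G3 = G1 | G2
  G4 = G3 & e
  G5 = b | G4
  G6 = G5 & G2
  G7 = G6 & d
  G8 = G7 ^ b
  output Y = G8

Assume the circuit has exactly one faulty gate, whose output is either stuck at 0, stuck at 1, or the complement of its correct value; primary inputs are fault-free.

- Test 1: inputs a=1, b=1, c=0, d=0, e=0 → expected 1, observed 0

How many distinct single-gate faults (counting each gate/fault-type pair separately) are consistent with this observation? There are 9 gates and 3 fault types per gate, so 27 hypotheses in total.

4

Fault-free: G0=0, G1=0, G2=0, G3=0, G4=0, G5=1, G6=0, G7=0, G8=1 → 1. Observed 0.
  G0: none of the 3 fault types match ✗
  G1: none of the 3 fault types match ✗
  G2: none of the 3 fault types match ✗
  G3: none of the 3 fault types match ✗
  G4: none of the 3 fault types match ✗
  G5: none of the 3 fault types match ✗
  G6: none of the 3 fault types match ✗
  G7: stuck-at-1, inverted output ✓; others ✗
  G8: stuck-at-0, inverted output ✓; others ✗
Consistent faults: {G7 stuck-at-1, G7 inverted output, G8 stuck-at-0, G8 inverted output} — 4 in all.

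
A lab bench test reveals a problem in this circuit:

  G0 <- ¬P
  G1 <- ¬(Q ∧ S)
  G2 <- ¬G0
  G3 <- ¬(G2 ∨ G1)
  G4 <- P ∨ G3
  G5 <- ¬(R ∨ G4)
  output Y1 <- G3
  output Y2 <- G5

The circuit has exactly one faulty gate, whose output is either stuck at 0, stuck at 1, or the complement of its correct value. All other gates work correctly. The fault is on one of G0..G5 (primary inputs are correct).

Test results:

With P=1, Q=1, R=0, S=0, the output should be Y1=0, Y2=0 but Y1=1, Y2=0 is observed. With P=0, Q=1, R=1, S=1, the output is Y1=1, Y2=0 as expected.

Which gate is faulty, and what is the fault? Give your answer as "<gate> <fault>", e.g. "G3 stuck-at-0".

G3 stuck-at-1

Fault-free values for test 1 (P=1, Q=1, R=0, S=0): G0=0, G1=1, G2=1, G3=0, G4=1, G5=0, giving Y1=0, Y2=0. Observed Y1=1, Y2=0.
Test 1: faults giving observed Y1=1, Y2=0 are {G3 stuck-at-1, G3 inverted output}.
Test 2 (P=0, Q=1, R=1, S=1): fault-free G0=1, G1=0, G2=0, G3=1, G4=1, G5=0 → Y1=1, Y2=0; observed Y1=1, Y2=0. Eliminates G3 inverted output.
Only G3 stuck-at-1 is consistent with every test.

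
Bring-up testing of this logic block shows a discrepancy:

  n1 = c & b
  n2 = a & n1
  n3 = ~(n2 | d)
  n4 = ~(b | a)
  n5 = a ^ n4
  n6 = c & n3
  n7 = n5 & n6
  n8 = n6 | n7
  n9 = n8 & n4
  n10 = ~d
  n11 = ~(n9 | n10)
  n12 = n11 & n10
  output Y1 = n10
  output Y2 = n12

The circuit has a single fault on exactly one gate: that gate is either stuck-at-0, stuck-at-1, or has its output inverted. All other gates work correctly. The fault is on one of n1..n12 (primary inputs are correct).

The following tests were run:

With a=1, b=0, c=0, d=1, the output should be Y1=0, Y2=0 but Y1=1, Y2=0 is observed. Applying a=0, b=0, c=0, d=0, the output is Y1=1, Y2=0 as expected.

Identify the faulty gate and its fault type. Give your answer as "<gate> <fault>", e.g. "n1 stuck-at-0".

Fault-free values for test 1 (a=1, b=0, c=0, d=1): n1=0, n2=0, n3=0, n4=0, n5=1, n6=0, n7=0, n8=0, n9=0, n10=0, n11=1, n12=0, giving Y1=0, Y2=0. Observed Y1=1, Y2=0.
Test 1: faults giving observed Y1=1, Y2=0 are {n10 stuck-at-1, n10 inverted output}.
Test 2 (a=0, b=0, c=0, d=0): fault-free n1=0, n2=0, n3=1, n4=1, n5=1, n6=0, n7=0, n8=0, n9=0, n10=1, n11=0, n12=0 → Y1=1, Y2=0; observed Y1=1, Y2=0. Eliminates n10 inverted output.
Only n10 stuck-at-1 is consistent with every test.

n10 stuck-at-1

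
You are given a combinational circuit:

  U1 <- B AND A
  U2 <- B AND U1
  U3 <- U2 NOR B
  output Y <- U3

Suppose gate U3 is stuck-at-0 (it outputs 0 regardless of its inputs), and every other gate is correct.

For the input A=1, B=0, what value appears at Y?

Propagate with U3 forced: U1=0, U2=0, U3=0 [stuck-at-0].
So Y = 0. (Without the fault it would be 1.)

0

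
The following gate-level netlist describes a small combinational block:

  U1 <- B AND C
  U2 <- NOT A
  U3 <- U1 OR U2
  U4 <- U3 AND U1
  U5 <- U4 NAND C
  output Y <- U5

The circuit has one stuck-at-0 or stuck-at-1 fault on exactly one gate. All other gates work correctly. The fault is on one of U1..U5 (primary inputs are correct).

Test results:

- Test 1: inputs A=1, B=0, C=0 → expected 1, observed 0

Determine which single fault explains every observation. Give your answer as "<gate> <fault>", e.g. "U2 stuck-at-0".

Fault-free values for test 1 (A=1, B=0, C=0): U1=0, U2=0, U3=0, U4=0, U5=1, giving Y=1. Observed 0.
Test 1: faults giving observed 0 are {U5 stuck-at-0}.
Only U5 stuck-at-0 is consistent with every test.

U5 stuck-at-0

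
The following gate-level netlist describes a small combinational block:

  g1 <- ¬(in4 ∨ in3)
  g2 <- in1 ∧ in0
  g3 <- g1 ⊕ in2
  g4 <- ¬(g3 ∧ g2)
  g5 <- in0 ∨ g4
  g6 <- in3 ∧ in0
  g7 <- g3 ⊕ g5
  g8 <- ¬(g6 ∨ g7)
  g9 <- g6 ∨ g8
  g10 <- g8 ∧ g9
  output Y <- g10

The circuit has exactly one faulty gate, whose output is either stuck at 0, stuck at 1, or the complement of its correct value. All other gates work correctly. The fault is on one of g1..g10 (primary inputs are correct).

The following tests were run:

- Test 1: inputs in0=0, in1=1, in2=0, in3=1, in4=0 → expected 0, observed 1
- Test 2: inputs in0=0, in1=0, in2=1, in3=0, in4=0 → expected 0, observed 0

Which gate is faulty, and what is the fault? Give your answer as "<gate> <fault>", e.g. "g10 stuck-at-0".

Fault-free values for test 1 (in0=0, in1=1, in2=0, in3=1, in4=0): g1=0, g2=0, g3=0, g4=1, g5=1, g6=0, g7=1, g8=0, g9=0, g10=0, giving Y=0. Observed 1.
Test 1: faults giving observed 1 are {g1 stuck-at-1, g1 inverted output, g3 stuck-at-1, g3 inverted output, g4 stuck-at-0, g4 inverted output, g5 stuck-at-0, g5 inverted output, g7 stuck-at-0, g7 inverted output, g8 stuck-at-1, g8 inverted output, g10 stuck-at-1, g10 inverted output}.
Test 2 (in0=0, in1=0, in2=1, in3=0, in4=0): fault-free g1=1, g2=0, g3=0, g4=1, g5=1, g6=0, g7=1, g8=0, g9=0, g10=0 → 0; observed 0. Eliminates g1 inverted output, g3 stuck-at-1, g3 inverted output, g4 stuck-at-0, g4 inverted output, g5 stuck-at-0, g5 inverted output, g7 stuck-at-0, g7 inverted output, g8 stuck-at-1, g8 inverted output, g10 stuck-at-1, g10 inverted output.
Only g1 stuck-at-1 is consistent with every test.

g1 stuck-at-1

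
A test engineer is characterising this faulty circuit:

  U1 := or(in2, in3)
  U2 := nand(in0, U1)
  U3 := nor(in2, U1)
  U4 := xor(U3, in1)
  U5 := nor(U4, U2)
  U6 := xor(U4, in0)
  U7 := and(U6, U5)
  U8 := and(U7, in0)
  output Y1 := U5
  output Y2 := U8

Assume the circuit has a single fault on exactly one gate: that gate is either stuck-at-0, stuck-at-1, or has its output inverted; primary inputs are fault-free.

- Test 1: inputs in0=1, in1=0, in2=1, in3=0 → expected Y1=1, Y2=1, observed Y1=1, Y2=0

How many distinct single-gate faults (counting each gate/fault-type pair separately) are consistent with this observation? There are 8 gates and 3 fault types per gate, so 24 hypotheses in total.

Fault-free: U1=1, U2=0, U3=0, U4=0, U5=1, U6=1, U7=1, U8=1 → Y1=1, Y2=1. Observed Y1=1, Y2=0.
  U1: none of the 3 fault types match ✗
  U2: none of the 3 fault types match ✗
  U3: none of the 3 fault types match ✗
  U4: none of the 3 fault types match ✗
  U5: none of the 3 fault types match ✗
  U6: stuck-at-0, inverted output ✓; others ✗
  U7: stuck-at-0, inverted output ✓; others ✗
  U8: stuck-at-0, inverted output ✓; others ✗
Consistent faults: {U6 stuck-at-0, U6 inverted output, U7 stuck-at-0, U7 inverted output, U8 stuck-at-0, U8 inverted output} — 6 in all.

6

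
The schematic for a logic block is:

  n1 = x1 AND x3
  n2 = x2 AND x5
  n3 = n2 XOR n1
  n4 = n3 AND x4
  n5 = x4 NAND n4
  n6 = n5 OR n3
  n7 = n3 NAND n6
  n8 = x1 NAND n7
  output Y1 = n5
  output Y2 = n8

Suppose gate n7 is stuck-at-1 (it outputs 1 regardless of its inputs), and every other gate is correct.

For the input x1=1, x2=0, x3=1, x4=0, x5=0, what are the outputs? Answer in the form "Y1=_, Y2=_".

Propagate with n7 forced: n1=1, n2=0, n3=1, n4=0, n5=1, n6=1, n7=1 [stuck-at-1], n8=0.
So the outputs are Y1=1, Y2=0. (Without the fault they would be Y1=1, Y2=1.)

Y1=1, Y2=0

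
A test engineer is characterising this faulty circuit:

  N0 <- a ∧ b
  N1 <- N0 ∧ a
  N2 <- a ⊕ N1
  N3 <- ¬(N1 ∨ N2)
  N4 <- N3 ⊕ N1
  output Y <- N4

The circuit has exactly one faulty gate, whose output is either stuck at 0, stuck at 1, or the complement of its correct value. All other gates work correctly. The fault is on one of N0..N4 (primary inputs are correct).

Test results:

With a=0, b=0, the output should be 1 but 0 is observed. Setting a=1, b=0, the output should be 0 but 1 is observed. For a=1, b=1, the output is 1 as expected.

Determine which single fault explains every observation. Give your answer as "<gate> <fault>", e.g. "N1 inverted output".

Fault-free values for test 1 (a=0, b=0): N0=0, N1=0, N2=0, N3=1, N4=1, giving Y=1. Observed 0.
Test 1: faults giving observed 0 are {N2 stuck-at-1, N2 inverted output, N3 stuck-at-0, N3 inverted output, N4 stuck-at-0, N4 inverted output}.
Test 2 (a=1, b=0): fault-free N0=0, N1=0, N2=1, N3=0, N4=0 → 0; observed 1. Eliminates N2 stuck-at-1, N3 stuck-at-0, N4 stuck-at-0.
Test 3 (a=1, b=1): fault-free N0=1, N1=1, N2=0, N3=0, N4=1 → 1; observed 1. Eliminates N3 inverted output, N4 inverted output.
Only N2 inverted output is consistent with every test.

N2 inverted output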